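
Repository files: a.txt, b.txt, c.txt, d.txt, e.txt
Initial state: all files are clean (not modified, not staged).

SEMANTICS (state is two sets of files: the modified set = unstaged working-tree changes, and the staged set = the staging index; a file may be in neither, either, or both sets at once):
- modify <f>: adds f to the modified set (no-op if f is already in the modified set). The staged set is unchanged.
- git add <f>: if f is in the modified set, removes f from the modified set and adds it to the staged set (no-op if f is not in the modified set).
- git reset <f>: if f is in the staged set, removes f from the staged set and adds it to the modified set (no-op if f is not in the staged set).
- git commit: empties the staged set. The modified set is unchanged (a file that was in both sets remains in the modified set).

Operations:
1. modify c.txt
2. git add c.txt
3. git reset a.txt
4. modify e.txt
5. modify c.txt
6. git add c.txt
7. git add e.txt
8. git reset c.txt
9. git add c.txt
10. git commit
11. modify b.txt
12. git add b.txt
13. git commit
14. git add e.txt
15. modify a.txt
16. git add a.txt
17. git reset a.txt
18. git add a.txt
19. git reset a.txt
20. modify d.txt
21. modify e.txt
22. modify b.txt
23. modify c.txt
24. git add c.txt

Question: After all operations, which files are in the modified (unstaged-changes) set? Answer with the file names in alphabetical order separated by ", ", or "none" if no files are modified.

After op 1 (modify c.txt): modified={c.txt} staged={none}
After op 2 (git add c.txt): modified={none} staged={c.txt}
After op 3 (git reset a.txt): modified={none} staged={c.txt}
After op 4 (modify e.txt): modified={e.txt} staged={c.txt}
After op 5 (modify c.txt): modified={c.txt, e.txt} staged={c.txt}
After op 6 (git add c.txt): modified={e.txt} staged={c.txt}
After op 7 (git add e.txt): modified={none} staged={c.txt, e.txt}
After op 8 (git reset c.txt): modified={c.txt} staged={e.txt}
After op 9 (git add c.txt): modified={none} staged={c.txt, e.txt}
After op 10 (git commit): modified={none} staged={none}
After op 11 (modify b.txt): modified={b.txt} staged={none}
After op 12 (git add b.txt): modified={none} staged={b.txt}
After op 13 (git commit): modified={none} staged={none}
After op 14 (git add e.txt): modified={none} staged={none}
After op 15 (modify a.txt): modified={a.txt} staged={none}
After op 16 (git add a.txt): modified={none} staged={a.txt}
After op 17 (git reset a.txt): modified={a.txt} staged={none}
After op 18 (git add a.txt): modified={none} staged={a.txt}
After op 19 (git reset a.txt): modified={a.txt} staged={none}
After op 20 (modify d.txt): modified={a.txt, d.txt} staged={none}
After op 21 (modify e.txt): modified={a.txt, d.txt, e.txt} staged={none}
After op 22 (modify b.txt): modified={a.txt, b.txt, d.txt, e.txt} staged={none}
After op 23 (modify c.txt): modified={a.txt, b.txt, c.txt, d.txt, e.txt} staged={none}
After op 24 (git add c.txt): modified={a.txt, b.txt, d.txt, e.txt} staged={c.txt}

Answer: a.txt, b.txt, d.txt, e.txt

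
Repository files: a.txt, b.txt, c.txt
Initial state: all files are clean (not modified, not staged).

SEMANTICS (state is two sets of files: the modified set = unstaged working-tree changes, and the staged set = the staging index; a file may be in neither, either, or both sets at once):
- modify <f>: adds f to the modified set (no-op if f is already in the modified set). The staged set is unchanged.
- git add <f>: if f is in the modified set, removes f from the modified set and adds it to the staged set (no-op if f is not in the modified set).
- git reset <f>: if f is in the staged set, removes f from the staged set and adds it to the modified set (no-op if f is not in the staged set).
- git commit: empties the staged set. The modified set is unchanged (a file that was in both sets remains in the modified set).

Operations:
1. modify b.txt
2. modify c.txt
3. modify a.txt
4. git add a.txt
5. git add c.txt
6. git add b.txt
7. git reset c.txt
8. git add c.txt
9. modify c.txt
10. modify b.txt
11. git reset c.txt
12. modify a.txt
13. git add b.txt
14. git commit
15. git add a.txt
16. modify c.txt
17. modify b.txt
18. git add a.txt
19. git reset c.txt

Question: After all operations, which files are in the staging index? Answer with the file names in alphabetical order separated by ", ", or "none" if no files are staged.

Answer: a.txt

Derivation:
After op 1 (modify b.txt): modified={b.txt} staged={none}
After op 2 (modify c.txt): modified={b.txt, c.txt} staged={none}
After op 3 (modify a.txt): modified={a.txt, b.txt, c.txt} staged={none}
After op 4 (git add a.txt): modified={b.txt, c.txt} staged={a.txt}
After op 5 (git add c.txt): modified={b.txt} staged={a.txt, c.txt}
After op 6 (git add b.txt): modified={none} staged={a.txt, b.txt, c.txt}
After op 7 (git reset c.txt): modified={c.txt} staged={a.txt, b.txt}
After op 8 (git add c.txt): modified={none} staged={a.txt, b.txt, c.txt}
After op 9 (modify c.txt): modified={c.txt} staged={a.txt, b.txt, c.txt}
After op 10 (modify b.txt): modified={b.txt, c.txt} staged={a.txt, b.txt, c.txt}
After op 11 (git reset c.txt): modified={b.txt, c.txt} staged={a.txt, b.txt}
After op 12 (modify a.txt): modified={a.txt, b.txt, c.txt} staged={a.txt, b.txt}
After op 13 (git add b.txt): modified={a.txt, c.txt} staged={a.txt, b.txt}
After op 14 (git commit): modified={a.txt, c.txt} staged={none}
After op 15 (git add a.txt): modified={c.txt} staged={a.txt}
After op 16 (modify c.txt): modified={c.txt} staged={a.txt}
After op 17 (modify b.txt): modified={b.txt, c.txt} staged={a.txt}
After op 18 (git add a.txt): modified={b.txt, c.txt} staged={a.txt}
After op 19 (git reset c.txt): modified={b.txt, c.txt} staged={a.txt}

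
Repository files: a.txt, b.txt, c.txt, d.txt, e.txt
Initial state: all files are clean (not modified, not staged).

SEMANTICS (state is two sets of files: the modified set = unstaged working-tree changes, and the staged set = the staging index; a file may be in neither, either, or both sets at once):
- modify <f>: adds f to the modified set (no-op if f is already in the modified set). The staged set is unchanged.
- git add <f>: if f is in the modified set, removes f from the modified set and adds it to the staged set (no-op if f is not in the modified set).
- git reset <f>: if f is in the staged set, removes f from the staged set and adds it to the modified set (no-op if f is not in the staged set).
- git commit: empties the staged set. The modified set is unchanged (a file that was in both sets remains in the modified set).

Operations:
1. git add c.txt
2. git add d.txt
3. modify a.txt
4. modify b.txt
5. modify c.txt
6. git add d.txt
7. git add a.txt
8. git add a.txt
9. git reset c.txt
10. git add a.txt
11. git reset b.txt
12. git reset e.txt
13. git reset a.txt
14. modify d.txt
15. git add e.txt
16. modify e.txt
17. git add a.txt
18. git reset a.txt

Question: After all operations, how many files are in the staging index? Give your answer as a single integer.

Answer: 0

Derivation:
After op 1 (git add c.txt): modified={none} staged={none}
After op 2 (git add d.txt): modified={none} staged={none}
After op 3 (modify a.txt): modified={a.txt} staged={none}
After op 4 (modify b.txt): modified={a.txt, b.txt} staged={none}
After op 5 (modify c.txt): modified={a.txt, b.txt, c.txt} staged={none}
After op 6 (git add d.txt): modified={a.txt, b.txt, c.txt} staged={none}
After op 7 (git add a.txt): modified={b.txt, c.txt} staged={a.txt}
After op 8 (git add a.txt): modified={b.txt, c.txt} staged={a.txt}
After op 9 (git reset c.txt): modified={b.txt, c.txt} staged={a.txt}
After op 10 (git add a.txt): modified={b.txt, c.txt} staged={a.txt}
After op 11 (git reset b.txt): modified={b.txt, c.txt} staged={a.txt}
After op 12 (git reset e.txt): modified={b.txt, c.txt} staged={a.txt}
After op 13 (git reset a.txt): modified={a.txt, b.txt, c.txt} staged={none}
After op 14 (modify d.txt): modified={a.txt, b.txt, c.txt, d.txt} staged={none}
After op 15 (git add e.txt): modified={a.txt, b.txt, c.txt, d.txt} staged={none}
After op 16 (modify e.txt): modified={a.txt, b.txt, c.txt, d.txt, e.txt} staged={none}
After op 17 (git add a.txt): modified={b.txt, c.txt, d.txt, e.txt} staged={a.txt}
After op 18 (git reset a.txt): modified={a.txt, b.txt, c.txt, d.txt, e.txt} staged={none}
Final staged set: {none} -> count=0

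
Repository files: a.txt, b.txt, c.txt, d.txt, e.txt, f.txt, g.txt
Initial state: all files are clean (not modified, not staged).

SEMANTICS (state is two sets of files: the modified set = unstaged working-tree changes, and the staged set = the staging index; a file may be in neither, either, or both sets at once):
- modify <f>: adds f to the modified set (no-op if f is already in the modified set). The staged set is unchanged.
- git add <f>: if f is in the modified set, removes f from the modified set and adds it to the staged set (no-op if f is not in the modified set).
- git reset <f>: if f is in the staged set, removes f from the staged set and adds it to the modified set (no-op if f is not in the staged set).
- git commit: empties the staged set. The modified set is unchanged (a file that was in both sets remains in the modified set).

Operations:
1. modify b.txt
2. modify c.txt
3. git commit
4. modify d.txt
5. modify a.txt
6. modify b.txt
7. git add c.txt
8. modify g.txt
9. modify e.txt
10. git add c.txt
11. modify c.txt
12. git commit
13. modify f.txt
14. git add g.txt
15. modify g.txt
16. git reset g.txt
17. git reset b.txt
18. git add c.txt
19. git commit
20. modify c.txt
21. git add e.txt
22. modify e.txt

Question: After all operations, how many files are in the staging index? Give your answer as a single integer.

Answer: 1

Derivation:
After op 1 (modify b.txt): modified={b.txt} staged={none}
After op 2 (modify c.txt): modified={b.txt, c.txt} staged={none}
After op 3 (git commit): modified={b.txt, c.txt} staged={none}
After op 4 (modify d.txt): modified={b.txt, c.txt, d.txt} staged={none}
After op 5 (modify a.txt): modified={a.txt, b.txt, c.txt, d.txt} staged={none}
After op 6 (modify b.txt): modified={a.txt, b.txt, c.txt, d.txt} staged={none}
After op 7 (git add c.txt): modified={a.txt, b.txt, d.txt} staged={c.txt}
After op 8 (modify g.txt): modified={a.txt, b.txt, d.txt, g.txt} staged={c.txt}
After op 9 (modify e.txt): modified={a.txt, b.txt, d.txt, e.txt, g.txt} staged={c.txt}
After op 10 (git add c.txt): modified={a.txt, b.txt, d.txt, e.txt, g.txt} staged={c.txt}
After op 11 (modify c.txt): modified={a.txt, b.txt, c.txt, d.txt, e.txt, g.txt} staged={c.txt}
After op 12 (git commit): modified={a.txt, b.txt, c.txt, d.txt, e.txt, g.txt} staged={none}
After op 13 (modify f.txt): modified={a.txt, b.txt, c.txt, d.txt, e.txt, f.txt, g.txt} staged={none}
After op 14 (git add g.txt): modified={a.txt, b.txt, c.txt, d.txt, e.txt, f.txt} staged={g.txt}
After op 15 (modify g.txt): modified={a.txt, b.txt, c.txt, d.txt, e.txt, f.txt, g.txt} staged={g.txt}
After op 16 (git reset g.txt): modified={a.txt, b.txt, c.txt, d.txt, e.txt, f.txt, g.txt} staged={none}
After op 17 (git reset b.txt): modified={a.txt, b.txt, c.txt, d.txt, e.txt, f.txt, g.txt} staged={none}
After op 18 (git add c.txt): modified={a.txt, b.txt, d.txt, e.txt, f.txt, g.txt} staged={c.txt}
After op 19 (git commit): modified={a.txt, b.txt, d.txt, e.txt, f.txt, g.txt} staged={none}
After op 20 (modify c.txt): modified={a.txt, b.txt, c.txt, d.txt, e.txt, f.txt, g.txt} staged={none}
After op 21 (git add e.txt): modified={a.txt, b.txt, c.txt, d.txt, f.txt, g.txt} staged={e.txt}
After op 22 (modify e.txt): modified={a.txt, b.txt, c.txt, d.txt, e.txt, f.txt, g.txt} staged={e.txt}
Final staged set: {e.txt} -> count=1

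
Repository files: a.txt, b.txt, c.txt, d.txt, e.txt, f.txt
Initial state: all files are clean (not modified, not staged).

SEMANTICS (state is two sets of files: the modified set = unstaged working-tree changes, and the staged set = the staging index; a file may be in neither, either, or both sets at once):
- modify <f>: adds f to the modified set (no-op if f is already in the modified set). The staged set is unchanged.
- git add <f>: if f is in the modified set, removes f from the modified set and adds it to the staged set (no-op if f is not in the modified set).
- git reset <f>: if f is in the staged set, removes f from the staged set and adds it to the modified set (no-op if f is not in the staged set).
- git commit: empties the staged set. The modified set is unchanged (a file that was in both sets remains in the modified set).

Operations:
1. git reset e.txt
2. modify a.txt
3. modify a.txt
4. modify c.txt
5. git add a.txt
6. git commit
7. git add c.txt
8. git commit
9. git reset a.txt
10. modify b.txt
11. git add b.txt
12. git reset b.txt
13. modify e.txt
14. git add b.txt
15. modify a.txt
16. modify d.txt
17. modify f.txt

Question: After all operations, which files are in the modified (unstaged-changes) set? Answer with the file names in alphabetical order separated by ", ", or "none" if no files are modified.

Answer: a.txt, d.txt, e.txt, f.txt

Derivation:
After op 1 (git reset e.txt): modified={none} staged={none}
After op 2 (modify a.txt): modified={a.txt} staged={none}
After op 3 (modify a.txt): modified={a.txt} staged={none}
After op 4 (modify c.txt): modified={a.txt, c.txt} staged={none}
After op 5 (git add a.txt): modified={c.txt} staged={a.txt}
After op 6 (git commit): modified={c.txt} staged={none}
After op 7 (git add c.txt): modified={none} staged={c.txt}
After op 8 (git commit): modified={none} staged={none}
After op 9 (git reset a.txt): modified={none} staged={none}
After op 10 (modify b.txt): modified={b.txt} staged={none}
After op 11 (git add b.txt): modified={none} staged={b.txt}
After op 12 (git reset b.txt): modified={b.txt} staged={none}
After op 13 (modify e.txt): modified={b.txt, e.txt} staged={none}
After op 14 (git add b.txt): modified={e.txt} staged={b.txt}
After op 15 (modify a.txt): modified={a.txt, e.txt} staged={b.txt}
After op 16 (modify d.txt): modified={a.txt, d.txt, e.txt} staged={b.txt}
After op 17 (modify f.txt): modified={a.txt, d.txt, e.txt, f.txt} staged={b.txt}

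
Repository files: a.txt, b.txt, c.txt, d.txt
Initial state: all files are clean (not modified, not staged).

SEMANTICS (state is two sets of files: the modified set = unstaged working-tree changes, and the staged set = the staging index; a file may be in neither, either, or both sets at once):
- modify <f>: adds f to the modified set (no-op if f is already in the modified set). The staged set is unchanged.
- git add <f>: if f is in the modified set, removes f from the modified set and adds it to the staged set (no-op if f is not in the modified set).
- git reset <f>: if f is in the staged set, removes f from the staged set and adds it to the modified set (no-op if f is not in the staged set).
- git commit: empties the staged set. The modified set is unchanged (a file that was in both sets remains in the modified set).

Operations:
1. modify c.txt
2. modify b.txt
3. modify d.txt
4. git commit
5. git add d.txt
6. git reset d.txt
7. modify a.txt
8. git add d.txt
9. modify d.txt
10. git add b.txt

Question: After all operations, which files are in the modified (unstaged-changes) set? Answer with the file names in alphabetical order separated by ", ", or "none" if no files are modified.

Answer: a.txt, c.txt, d.txt

Derivation:
After op 1 (modify c.txt): modified={c.txt} staged={none}
After op 2 (modify b.txt): modified={b.txt, c.txt} staged={none}
After op 3 (modify d.txt): modified={b.txt, c.txt, d.txt} staged={none}
After op 4 (git commit): modified={b.txt, c.txt, d.txt} staged={none}
After op 5 (git add d.txt): modified={b.txt, c.txt} staged={d.txt}
After op 6 (git reset d.txt): modified={b.txt, c.txt, d.txt} staged={none}
After op 7 (modify a.txt): modified={a.txt, b.txt, c.txt, d.txt} staged={none}
After op 8 (git add d.txt): modified={a.txt, b.txt, c.txt} staged={d.txt}
After op 9 (modify d.txt): modified={a.txt, b.txt, c.txt, d.txt} staged={d.txt}
After op 10 (git add b.txt): modified={a.txt, c.txt, d.txt} staged={b.txt, d.txt}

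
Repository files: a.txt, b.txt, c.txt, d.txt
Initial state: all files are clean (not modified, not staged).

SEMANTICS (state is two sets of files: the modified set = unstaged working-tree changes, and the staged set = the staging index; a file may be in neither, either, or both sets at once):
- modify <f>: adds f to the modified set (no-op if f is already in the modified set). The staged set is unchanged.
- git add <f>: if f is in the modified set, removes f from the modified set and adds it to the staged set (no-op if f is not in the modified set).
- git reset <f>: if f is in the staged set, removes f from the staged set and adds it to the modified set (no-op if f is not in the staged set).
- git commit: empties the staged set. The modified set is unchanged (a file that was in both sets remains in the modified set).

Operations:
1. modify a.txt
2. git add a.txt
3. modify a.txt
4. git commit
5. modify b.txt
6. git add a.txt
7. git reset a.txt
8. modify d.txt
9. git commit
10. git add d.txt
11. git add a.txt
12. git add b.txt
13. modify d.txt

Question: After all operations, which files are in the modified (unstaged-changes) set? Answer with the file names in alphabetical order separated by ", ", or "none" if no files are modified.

Answer: d.txt

Derivation:
After op 1 (modify a.txt): modified={a.txt} staged={none}
After op 2 (git add a.txt): modified={none} staged={a.txt}
After op 3 (modify a.txt): modified={a.txt} staged={a.txt}
After op 4 (git commit): modified={a.txt} staged={none}
After op 5 (modify b.txt): modified={a.txt, b.txt} staged={none}
After op 6 (git add a.txt): modified={b.txt} staged={a.txt}
After op 7 (git reset a.txt): modified={a.txt, b.txt} staged={none}
After op 8 (modify d.txt): modified={a.txt, b.txt, d.txt} staged={none}
After op 9 (git commit): modified={a.txt, b.txt, d.txt} staged={none}
After op 10 (git add d.txt): modified={a.txt, b.txt} staged={d.txt}
After op 11 (git add a.txt): modified={b.txt} staged={a.txt, d.txt}
After op 12 (git add b.txt): modified={none} staged={a.txt, b.txt, d.txt}
After op 13 (modify d.txt): modified={d.txt} staged={a.txt, b.txt, d.txt}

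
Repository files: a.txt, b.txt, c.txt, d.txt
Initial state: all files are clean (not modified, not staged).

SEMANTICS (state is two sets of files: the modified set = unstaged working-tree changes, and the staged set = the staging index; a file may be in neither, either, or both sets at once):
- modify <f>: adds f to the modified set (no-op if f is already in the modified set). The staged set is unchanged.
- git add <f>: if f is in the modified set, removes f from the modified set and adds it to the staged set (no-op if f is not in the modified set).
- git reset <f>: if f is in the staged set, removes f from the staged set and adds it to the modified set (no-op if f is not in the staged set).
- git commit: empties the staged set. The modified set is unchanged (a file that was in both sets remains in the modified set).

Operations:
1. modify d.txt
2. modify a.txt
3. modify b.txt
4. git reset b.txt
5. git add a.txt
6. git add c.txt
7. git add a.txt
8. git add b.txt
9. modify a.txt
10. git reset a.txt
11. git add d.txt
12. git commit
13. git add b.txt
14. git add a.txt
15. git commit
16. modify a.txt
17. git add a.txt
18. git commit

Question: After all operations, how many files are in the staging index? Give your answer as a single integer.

Answer: 0

Derivation:
After op 1 (modify d.txt): modified={d.txt} staged={none}
After op 2 (modify a.txt): modified={a.txt, d.txt} staged={none}
After op 3 (modify b.txt): modified={a.txt, b.txt, d.txt} staged={none}
After op 4 (git reset b.txt): modified={a.txt, b.txt, d.txt} staged={none}
After op 5 (git add a.txt): modified={b.txt, d.txt} staged={a.txt}
After op 6 (git add c.txt): modified={b.txt, d.txt} staged={a.txt}
After op 7 (git add a.txt): modified={b.txt, d.txt} staged={a.txt}
After op 8 (git add b.txt): modified={d.txt} staged={a.txt, b.txt}
After op 9 (modify a.txt): modified={a.txt, d.txt} staged={a.txt, b.txt}
After op 10 (git reset a.txt): modified={a.txt, d.txt} staged={b.txt}
After op 11 (git add d.txt): modified={a.txt} staged={b.txt, d.txt}
After op 12 (git commit): modified={a.txt} staged={none}
After op 13 (git add b.txt): modified={a.txt} staged={none}
After op 14 (git add a.txt): modified={none} staged={a.txt}
After op 15 (git commit): modified={none} staged={none}
After op 16 (modify a.txt): modified={a.txt} staged={none}
After op 17 (git add a.txt): modified={none} staged={a.txt}
After op 18 (git commit): modified={none} staged={none}
Final staged set: {none} -> count=0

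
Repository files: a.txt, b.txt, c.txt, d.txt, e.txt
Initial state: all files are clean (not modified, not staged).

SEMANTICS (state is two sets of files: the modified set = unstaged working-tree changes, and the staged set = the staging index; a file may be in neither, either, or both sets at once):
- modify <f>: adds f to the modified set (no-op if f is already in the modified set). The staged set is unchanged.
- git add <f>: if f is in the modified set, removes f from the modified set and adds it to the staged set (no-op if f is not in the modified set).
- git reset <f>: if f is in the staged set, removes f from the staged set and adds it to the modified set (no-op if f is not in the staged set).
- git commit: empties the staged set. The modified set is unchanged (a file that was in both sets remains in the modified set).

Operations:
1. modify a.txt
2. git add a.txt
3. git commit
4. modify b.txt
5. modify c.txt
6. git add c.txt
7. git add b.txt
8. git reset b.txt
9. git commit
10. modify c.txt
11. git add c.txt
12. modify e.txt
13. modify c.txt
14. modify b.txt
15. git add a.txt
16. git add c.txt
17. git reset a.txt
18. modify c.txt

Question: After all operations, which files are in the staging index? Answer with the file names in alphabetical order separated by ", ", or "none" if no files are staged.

After op 1 (modify a.txt): modified={a.txt} staged={none}
After op 2 (git add a.txt): modified={none} staged={a.txt}
After op 3 (git commit): modified={none} staged={none}
After op 4 (modify b.txt): modified={b.txt} staged={none}
After op 5 (modify c.txt): modified={b.txt, c.txt} staged={none}
After op 6 (git add c.txt): modified={b.txt} staged={c.txt}
After op 7 (git add b.txt): modified={none} staged={b.txt, c.txt}
After op 8 (git reset b.txt): modified={b.txt} staged={c.txt}
After op 9 (git commit): modified={b.txt} staged={none}
After op 10 (modify c.txt): modified={b.txt, c.txt} staged={none}
After op 11 (git add c.txt): modified={b.txt} staged={c.txt}
After op 12 (modify e.txt): modified={b.txt, e.txt} staged={c.txt}
After op 13 (modify c.txt): modified={b.txt, c.txt, e.txt} staged={c.txt}
After op 14 (modify b.txt): modified={b.txt, c.txt, e.txt} staged={c.txt}
After op 15 (git add a.txt): modified={b.txt, c.txt, e.txt} staged={c.txt}
After op 16 (git add c.txt): modified={b.txt, e.txt} staged={c.txt}
After op 17 (git reset a.txt): modified={b.txt, e.txt} staged={c.txt}
After op 18 (modify c.txt): modified={b.txt, c.txt, e.txt} staged={c.txt}

Answer: c.txt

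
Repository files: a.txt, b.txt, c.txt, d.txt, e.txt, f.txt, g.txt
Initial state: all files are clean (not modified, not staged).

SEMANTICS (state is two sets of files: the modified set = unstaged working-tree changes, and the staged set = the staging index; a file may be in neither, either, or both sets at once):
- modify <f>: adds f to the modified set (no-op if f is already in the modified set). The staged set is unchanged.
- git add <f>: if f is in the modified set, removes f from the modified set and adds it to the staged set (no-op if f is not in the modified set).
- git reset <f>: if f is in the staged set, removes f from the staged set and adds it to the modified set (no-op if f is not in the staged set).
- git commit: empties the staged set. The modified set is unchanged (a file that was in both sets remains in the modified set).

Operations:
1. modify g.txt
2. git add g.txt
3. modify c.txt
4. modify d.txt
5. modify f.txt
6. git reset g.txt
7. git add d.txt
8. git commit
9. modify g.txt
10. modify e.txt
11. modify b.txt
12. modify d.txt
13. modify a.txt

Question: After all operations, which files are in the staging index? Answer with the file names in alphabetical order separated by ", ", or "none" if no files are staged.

After op 1 (modify g.txt): modified={g.txt} staged={none}
After op 2 (git add g.txt): modified={none} staged={g.txt}
After op 3 (modify c.txt): modified={c.txt} staged={g.txt}
After op 4 (modify d.txt): modified={c.txt, d.txt} staged={g.txt}
After op 5 (modify f.txt): modified={c.txt, d.txt, f.txt} staged={g.txt}
After op 6 (git reset g.txt): modified={c.txt, d.txt, f.txt, g.txt} staged={none}
After op 7 (git add d.txt): modified={c.txt, f.txt, g.txt} staged={d.txt}
After op 8 (git commit): modified={c.txt, f.txt, g.txt} staged={none}
After op 9 (modify g.txt): modified={c.txt, f.txt, g.txt} staged={none}
After op 10 (modify e.txt): modified={c.txt, e.txt, f.txt, g.txt} staged={none}
After op 11 (modify b.txt): modified={b.txt, c.txt, e.txt, f.txt, g.txt} staged={none}
After op 12 (modify d.txt): modified={b.txt, c.txt, d.txt, e.txt, f.txt, g.txt} staged={none}
After op 13 (modify a.txt): modified={a.txt, b.txt, c.txt, d.txt, e.txt, f.txt, g.txt} staged={none}

Answer: none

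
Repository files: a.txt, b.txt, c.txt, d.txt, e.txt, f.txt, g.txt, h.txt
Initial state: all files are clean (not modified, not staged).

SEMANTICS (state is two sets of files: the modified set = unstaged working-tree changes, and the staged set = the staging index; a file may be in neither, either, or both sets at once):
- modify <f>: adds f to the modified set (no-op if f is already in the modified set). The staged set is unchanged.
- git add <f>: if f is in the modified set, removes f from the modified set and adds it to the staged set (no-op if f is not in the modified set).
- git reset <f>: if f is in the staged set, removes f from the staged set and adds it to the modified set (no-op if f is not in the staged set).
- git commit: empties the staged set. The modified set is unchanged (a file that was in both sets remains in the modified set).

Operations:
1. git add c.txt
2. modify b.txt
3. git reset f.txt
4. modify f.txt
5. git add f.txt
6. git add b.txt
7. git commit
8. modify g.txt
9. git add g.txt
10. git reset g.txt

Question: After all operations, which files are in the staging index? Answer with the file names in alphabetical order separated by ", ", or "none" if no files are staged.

Answer: none

Derivation:
After op 1 (git add c.txt): modified={none} staged={none}
After op 2 (modify b.txt): modified={b.txt} staged={none}
After op 3 (git reset f.txt): modified={b.txt} staged={none}
After op 4 (modify f.txt): modified={b.txt, f.txt} staged={none}
After op 5 (git add f.txt): modified={b.txt} staged={f.txt}
After op 6 (git add b.txt): modified={none} staged={b.txt, f.txt}
After op 7 (git commit): modified={none} staged={none}
After op 8 (modify g.txt): modified={g.txt} staged={none}
After op 9 (git add g.txt): modified={none} staged={g.txt}
After op 10 (git reset g.txt): modified={g.txt} staged={none}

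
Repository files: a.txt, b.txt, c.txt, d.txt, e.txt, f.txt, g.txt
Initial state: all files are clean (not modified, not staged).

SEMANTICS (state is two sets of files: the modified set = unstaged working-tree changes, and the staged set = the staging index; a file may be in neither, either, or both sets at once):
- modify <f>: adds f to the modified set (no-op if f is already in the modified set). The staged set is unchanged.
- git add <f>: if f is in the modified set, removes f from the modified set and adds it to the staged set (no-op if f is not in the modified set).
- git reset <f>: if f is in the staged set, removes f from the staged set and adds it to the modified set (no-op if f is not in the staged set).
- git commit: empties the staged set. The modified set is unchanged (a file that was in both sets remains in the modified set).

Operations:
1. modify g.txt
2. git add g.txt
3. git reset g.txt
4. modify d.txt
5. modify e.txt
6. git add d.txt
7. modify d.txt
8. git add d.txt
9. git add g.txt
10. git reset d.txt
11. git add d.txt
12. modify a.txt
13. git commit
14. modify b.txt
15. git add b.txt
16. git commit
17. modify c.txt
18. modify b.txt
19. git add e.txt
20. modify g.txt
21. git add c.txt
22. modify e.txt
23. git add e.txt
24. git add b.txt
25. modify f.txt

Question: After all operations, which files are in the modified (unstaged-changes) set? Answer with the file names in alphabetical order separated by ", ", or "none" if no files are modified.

Answer: a.txt, f.txt, g.txt

Derivation:
After op 1 (modify g.txt): modified={g.txt} staged={none}
After op 2 (git add g.txt): modified={none} staged={g.txt}
After op 3 (git reset g.txt): modified={g.txt} staged={none}
After op 4 (modify d.txt): modified={d.txt, g.txt} staged={none}
After op 5 (modify e.txt): modified={d.txt, e.txt, g.txt} staged={none}
After op 6 (git add d.txt): modified={e.txt, g.txt} staged={d.txt}
After op 7 (modify d.txt): modified={d.txt, e.txt, g.txt} staged={d.txt}
After op 8 (git add d.txt): modified={e.txt, g.txt} staged={d.txt}
After op 9 (git add g.txt): modified={e.txt} staged={d.txt, g.txt}
After op 10 (git reset d.txt): modified={d.txt, e.txt} staged={g.txt}
After op 11 (git add d.txt): modified={e.txt} staged={d.txt, g.txt}
After op 12 (modify a.txt): modified={a.txt, e.txt} staged={d.txt, g.txt}
After op 13 (git commit): modified={a.txt, e.txt} staged={none}
After op 14 (modify b.txt): modified={a.txt, b.txt, e.txt} staged={none}
After op 15 (git add b.txt): modified={a.txt, e.txt} staged={b.txt}
After op 16 (git commit): modified={a.txt, e.txt} staged={none}
After op 17 (modify c.txt): modified={a.txt, c.txt, e.txt} staged={none}
After op 18 (modify b.txt): modified={a.txt, b.txt, c.txt, e.txt} staged={none}
After op 19 (git add e.txt): modified={a.txt, b.txt, c.txt} staged={e.txt}
After op 20 (modify g.txt): modified={a.txt, b.txt, c.txt, g.txt} staged={e.txt}
After op 21 (git add c.txt): modified={a.txt, b.txt, g.txt} staged={c.txt, e.txt}
After op 22 (modify e.txt): modified={a.txt, b.txt, e.txt, g.txt} staged={c.txt, e.txt}
After op 23 (git add e.txt): modified={a.txt, b.txt, g.txt} staged={c.txt, e.txt}
After op 24 (git add b.txt): modified={a.txt, g.txt} staged={b.txt, c.txt, e.txt}
After op 25 (modify f.txt): modified={a.txt, f.txt, g.txt} staged={b.txt, c.txt, e.txt}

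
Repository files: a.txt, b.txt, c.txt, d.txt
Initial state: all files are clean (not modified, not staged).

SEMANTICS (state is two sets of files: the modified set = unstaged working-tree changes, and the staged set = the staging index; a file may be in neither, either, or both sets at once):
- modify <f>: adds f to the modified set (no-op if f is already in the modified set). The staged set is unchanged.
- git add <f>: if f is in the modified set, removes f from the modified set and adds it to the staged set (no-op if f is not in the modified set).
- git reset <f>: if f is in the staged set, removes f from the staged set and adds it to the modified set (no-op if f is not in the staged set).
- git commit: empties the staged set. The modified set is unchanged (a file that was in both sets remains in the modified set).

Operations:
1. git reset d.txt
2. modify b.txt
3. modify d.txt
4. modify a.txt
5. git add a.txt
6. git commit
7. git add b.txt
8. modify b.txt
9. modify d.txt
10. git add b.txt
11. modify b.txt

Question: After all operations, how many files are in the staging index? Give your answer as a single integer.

After op 1 (git reset d.txt): modified={none} staged={none}
After op 2 (modify b.txt): modified={b.txt} staged={none}
After op 3 (modify d.txt): modified={b.txt, d.txt} staged={none}
After op 4 (modify a.txt): modified={a.txt, b.txt, d.txt} staged={none}
After op 5 (git add a.txt): modified={b.txt, d.txt} staged={a.txt}
After op 6 (git commit): modified={b.txt, d.txt} staged={none}
After op 7 (git add b.txt): modified={d.txt} staged={b.txt}
After op 8 (modify b.txt): modified={b.txt, d.txt} staged={b.txt}
After op 9 (modify d.txt): modified={b.txt, d.txt} staged={b.txt}
After op 10 (git add b.txt): modified={d.txt} staged={b.txt}
After op 11 (modify b.txt): modified={b.txt, d.txt} staged={b.txt}
Final staged set: {b.txt} -> count=1

Answer: 1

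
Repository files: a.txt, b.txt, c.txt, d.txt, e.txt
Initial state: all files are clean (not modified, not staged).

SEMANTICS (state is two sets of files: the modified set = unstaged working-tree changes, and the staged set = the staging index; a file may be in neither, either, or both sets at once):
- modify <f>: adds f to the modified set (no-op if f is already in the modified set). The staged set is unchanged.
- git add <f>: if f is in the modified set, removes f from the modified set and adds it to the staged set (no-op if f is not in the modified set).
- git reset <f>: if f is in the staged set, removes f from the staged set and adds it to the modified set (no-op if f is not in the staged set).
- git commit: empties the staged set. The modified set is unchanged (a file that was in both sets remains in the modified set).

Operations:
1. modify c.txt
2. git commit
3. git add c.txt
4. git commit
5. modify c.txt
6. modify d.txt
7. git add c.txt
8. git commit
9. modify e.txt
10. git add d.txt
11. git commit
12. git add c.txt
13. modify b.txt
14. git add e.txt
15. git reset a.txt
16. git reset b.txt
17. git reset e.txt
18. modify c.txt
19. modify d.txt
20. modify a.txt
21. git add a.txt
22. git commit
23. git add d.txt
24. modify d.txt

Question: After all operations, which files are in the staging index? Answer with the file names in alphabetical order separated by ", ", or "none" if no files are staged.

Answer: d.txt

Derivation:
After op 1 (modify c.txt): modified={c.txt} staged={none}
After op 2 (git commit): modified={c.txt} staged={none}
After op 3 (git add c.txt): modified={none} staged={c.txt}
After op 4 (git commit): modified={none} staged={none}
After op 5 (modify c.txt): modified={c.txt} staged={none}
After op 6 (modify d.txt): modified={c.txt, d.txt} staged={none}
After op 7 (git add c.txt): modified={d.txt} staged={c.txt}
After op 8 (git commit): modified={d.txt} staged={none}
After op 9 (modify e.txt): modified={d.txt, e.txt} staged={none}
After op 10 (git add d.txt): modified={e.txt} staged={d.txt}
After op 11 (git commit): modified={e.txt} staged={none}
After op 12 (git add c.txt): modified={e.txt} staged={none}
After op 13 (modify b.txt): modified={b.txt, e.txt} staged={none}
After op 14 (git add e.txt): modified={b.txt} staged={e.txt}
After op 15 (git reset a.txt): modified={b.txt} staged={e.txt}
After op 16 (git reset b.txt): modified={b.txt} staged={e.txt}
After op 17 (git reset e.txt): modified={b.txt, e.txt} staged={none}
After op 18 (modify c.txt): modified={b.txt, c.txt, e.txt} staged={none}
After op 19 (modify d.txt): modified={b.txt, c.txt, d.txt, e.txt} staged={none}
After op 20 (modify a.txt): modified={a.txt, b.txt, c.txt, d.txt, e.txt} staged={none}
After op 21 (git add a.txt): modified={b.txt, c.txt, d.txt, e.txt} staged={a.txt}
After op 22 (git commit): modified={b.txt, c.txt, d.txt, e.txt} staged={none}
After op 23 (git add d.txt): modified={b.txt, c.txt, e.txt} staged={d.txt}
After op 24 (modify d.txt): modified={b.txt, c.txt, d.txt, e.txt} staged={d.txt}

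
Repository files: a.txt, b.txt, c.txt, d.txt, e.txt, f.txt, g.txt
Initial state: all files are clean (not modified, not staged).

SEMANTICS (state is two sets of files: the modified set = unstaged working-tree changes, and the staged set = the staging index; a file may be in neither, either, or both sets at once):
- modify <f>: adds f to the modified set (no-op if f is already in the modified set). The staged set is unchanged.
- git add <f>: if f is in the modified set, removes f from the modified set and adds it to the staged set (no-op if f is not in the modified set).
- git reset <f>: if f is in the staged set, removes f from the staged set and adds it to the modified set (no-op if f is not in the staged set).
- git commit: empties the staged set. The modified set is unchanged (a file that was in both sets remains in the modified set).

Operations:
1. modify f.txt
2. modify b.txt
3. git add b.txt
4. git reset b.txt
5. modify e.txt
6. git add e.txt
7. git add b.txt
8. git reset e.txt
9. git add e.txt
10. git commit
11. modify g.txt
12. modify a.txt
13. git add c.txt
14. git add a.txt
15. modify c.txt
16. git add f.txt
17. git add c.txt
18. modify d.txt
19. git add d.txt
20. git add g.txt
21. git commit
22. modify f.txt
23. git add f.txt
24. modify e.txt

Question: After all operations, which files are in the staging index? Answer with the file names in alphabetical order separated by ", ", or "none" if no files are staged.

Answer: f.txt

Derivation:
After op 1 (modify f.txt): modified={f.txt} staged={none}
After op 2 (modify b.txt): modified={b.txt, f.txt} staged={none}
After op 3 (git add b.txt): modified={f.txt} staged={b.txt}
After op 4 (git reset b.txt): modified={b.txt, f.txt} staged={none}
After op 5 (modify e.txt): modified={b.txt, e.txt, f.txt} staged={none}
After op 6 (git add e.txt): modified={b.txt, f.txt} staged={e.txt}
After op 7 (git add b.txt): modified={f.txt} staged={b.txt, e.txt}
After op 8 (git reset e.txt): modified={e.txt, f.txt} staged={b.txt}
After op 9 (git add e.txt): modified={f.txt} staged={b.txt, e.txt}
After op 10 (git commit): modified={f.txt} staged={none}
After op 11 (modify g.txt): modified={f.txt, g.txt} staged={none}
After op 12 (modify a.txt): modified={a.txt, f.txt, g.txt} staged={none}
After op 13 (git add c.txt): modified={a.txt, f.txt, g.txt} staged={none}
After op 14 (git add a.txt): modified={f.txt, g.txt} staged={a.txt}
After op 15 (modify c.txt): modified={c.txt, f.txt, g.txt} staged={a.txt}
After op 16 (git add f.txt): modified={c.txt, g.txt} staged={a.txt, f.txt}
After op 17 (git add c.txt): modified={g.txt} staged={a.txt, c.txt, f.txt}
After op 18 (modify d.txt): modified={d.txt, g.txt} staged={a.txt, c.txt, f.txt}
After op 19 (git add d.txt): modified={g.txt} staged={a.txt, c.txt, d.txt, f.txt}
After op 20 (git add g.txt): modified={none} staged={a.txt, c.txt, d.txt, f.txt, g.txt}
After op 21 (git commit): modified={none} staged={none}
After op 22 (modify f.txt): modified={f.txt} staged={none}
After op 23 (git add f.txt): modified={none} staged={f.txt}
After op 24 (modify e.txt): modified={e.txt} staged={f.txt}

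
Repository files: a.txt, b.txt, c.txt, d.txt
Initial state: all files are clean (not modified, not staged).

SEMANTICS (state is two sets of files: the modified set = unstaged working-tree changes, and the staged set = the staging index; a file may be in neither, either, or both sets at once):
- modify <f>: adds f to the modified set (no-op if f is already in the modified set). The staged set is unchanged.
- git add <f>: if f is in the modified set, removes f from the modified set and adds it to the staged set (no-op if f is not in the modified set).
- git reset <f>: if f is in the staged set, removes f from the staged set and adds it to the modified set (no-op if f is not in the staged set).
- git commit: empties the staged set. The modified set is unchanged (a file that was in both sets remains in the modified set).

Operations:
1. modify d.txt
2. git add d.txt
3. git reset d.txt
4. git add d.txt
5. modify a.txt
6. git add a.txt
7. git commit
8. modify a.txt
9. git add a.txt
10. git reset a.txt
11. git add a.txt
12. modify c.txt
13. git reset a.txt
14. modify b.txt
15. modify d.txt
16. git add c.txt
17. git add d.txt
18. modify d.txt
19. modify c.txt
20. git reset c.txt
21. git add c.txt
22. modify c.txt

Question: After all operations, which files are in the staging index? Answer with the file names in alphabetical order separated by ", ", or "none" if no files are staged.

After op 1 (modify d.txt): modified={d.txt} staged={none}
After op 2 (git add d.txt): modified={none} staged={d.txt}
After op 3 (git reset d.txt): modified={d.txt} staged={none}
After op 4 (git add d.txt): modified={none} staged={d.txt}
After op 5 (modify a.txt): modified={a.txt} staged={d.txt}
After op 6 (git add a.txt): modified={none} staged={a.txt, d.txt}
After op 7 (git commit): modified={none} staged={none}
After op 8 (modify a.txt): modified={a.txt} staged={none}
After op 9 (git add a.txt): modified={none} staged={a.txt}
After op 10 (git reset a.txt): modified={a.txt} staged={none}
After op 11 (git add a.txt): modified={none} staged={a.txt}
After op 12 (modify c.txt): modified={c.txt} staged={a.txt}
After op 13 (git reset a.txt): modified={a.txt, c.txt} staged={none}
After op 14 (modify b.txt): modified={a.txt, b.txt, c.txt} staged={none}
After op 15 (modify d.txt): modified={a.txt, b.txt, c.txt, d.txt} staged={none}
After op 16 (git add c.txt): modified={a.txt, b.txt, d.txt} staged={c.txt}
After op 17 (git add d.txt): modified={a.txt, b.txt} staged={c.txt, d.txt}
After op 18 (modify d.txt): modified={a.txt, b.txt, d.txt} staged={c.txt, d.txt}
After op 19 (modify c.txt): modified={a.txt, b.txt, c.txt, d.txt} staged={c.txt, d.txt}
After op 20 (git reset c.txt): modified={a.txt, b.txt, c.txt, d.txt} staged={d.txt}
After op 21 (git add c.txt): modified={a.txt, b.txt, d.txt} staged={c.txt, d.txt}
After op 22 (modify c.txt): modified={a.txt, b.txt, c.txt, d.txt} staged={c.txt, d.txt}

Answer: c.txt, d.txt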